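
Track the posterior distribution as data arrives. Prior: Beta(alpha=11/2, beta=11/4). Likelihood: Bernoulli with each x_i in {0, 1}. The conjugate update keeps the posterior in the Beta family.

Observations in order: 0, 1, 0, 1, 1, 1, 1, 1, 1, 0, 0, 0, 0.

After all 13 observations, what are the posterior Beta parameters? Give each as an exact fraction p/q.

alpha=25/2, beta=35/4

obs 1: x=0 → posterior Beta(11/2, 15/4)
obs 2: x=1 → posterior Beta(13/2, 15/4)
obs 3: x=0 → posterior Beta(13/2, 19/4)
obs 4: x=1 → posterior Beta(15/2, 19/4)
obs 5: x=1 → posterior Beta(17/2, 19/4)
obs 6: x=1 → posterior Beta(19/2, 19/4)
obs 7: x=1 → posterior Beta(21/2, 19/4)
obs 8: x=1 → posterior Beta(23/2, 19/4)
obs 9: x=1 → posterior Beta(25/2, 19/4)
obs 10: x=0 → posterior Beta(25/2, 23/4)
obs 11: x=0 → posterior Beta(25/2, 27/4)
obs 12: x=0 → posterior Beta(25/2, 31/4)
obs 13: x=0 → posterior Beta(25/2, 35/4)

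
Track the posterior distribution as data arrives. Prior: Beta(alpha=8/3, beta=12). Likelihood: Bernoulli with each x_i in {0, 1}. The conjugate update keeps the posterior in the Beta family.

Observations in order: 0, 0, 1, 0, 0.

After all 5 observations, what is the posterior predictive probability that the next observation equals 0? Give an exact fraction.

obs 1: x=0 → posterior Beta(8/3, 13)
obs 2: x=0 → posterior Beta(8/3, 14)
obs 3: x=1 → posterior Beta(11/3, 14)
obs 4: x=0 → posterior Beta(11/3, 15)
obs 5: x=0 → posterior Beta(11/3, 16)

48/59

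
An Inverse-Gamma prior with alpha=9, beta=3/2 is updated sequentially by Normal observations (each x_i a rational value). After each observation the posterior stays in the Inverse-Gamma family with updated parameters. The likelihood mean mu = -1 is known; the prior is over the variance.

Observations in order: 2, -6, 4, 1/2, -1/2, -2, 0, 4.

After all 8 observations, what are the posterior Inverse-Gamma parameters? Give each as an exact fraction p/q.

alpha=13, beta=183/4

obs 1: x=2 → posterior Inverse-Gamma(19/2, 6)
obs 2: x=-6 → posterior Inverse-Gamma(10, 37/2)
obs 3: x=4 → posterior Inverse-Gamma(21/2, 31)
obs 4: x=1/2 → posterior Inverse-Gamma(11, 257/8)
obs 5: x=-1/2 → posterior Inverse-Gamma(23/2, 129/4)
obs 6: x=-2 → posterior Inverse-Gamma(12, 131/4)
obs 7: x=0 → posterior Inverse-Gamma(25/2, 133/4)
obs 8: x=4 → posterior Inverse-Gamma(13, 183/4)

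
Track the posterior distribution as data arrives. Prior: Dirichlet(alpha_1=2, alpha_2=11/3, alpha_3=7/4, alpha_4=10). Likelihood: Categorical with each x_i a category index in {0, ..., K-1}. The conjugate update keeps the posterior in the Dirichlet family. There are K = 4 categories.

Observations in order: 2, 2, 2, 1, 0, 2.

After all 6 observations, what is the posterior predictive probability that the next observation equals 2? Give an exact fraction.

69/281

obs 1: x=2 → posterior Dirichlet(2, 11/3, 11/4, 10)
obs 2: x=2 → posterior Dirichlet(2, 11/3, 15/4, 10)
obs 3: x=2 → posterior Dirichlet(2, 11/3, 19/4, 10)
obs 4: x=1 → posterior Dirichlet(2, 14/3, 19/4, 10)
obs 5: x=0 → posterior Dirichlet(3, 14/3, 19/4, 10)
obs 6: x=2 → posterior Dirichlet(3, 14/3, 23/4, 10)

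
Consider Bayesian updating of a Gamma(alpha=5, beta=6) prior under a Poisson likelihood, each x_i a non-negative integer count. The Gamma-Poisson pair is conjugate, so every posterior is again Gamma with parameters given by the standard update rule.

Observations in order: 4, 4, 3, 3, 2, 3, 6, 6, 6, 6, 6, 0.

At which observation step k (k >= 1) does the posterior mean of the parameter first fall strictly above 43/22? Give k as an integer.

obs 1: x=4 → posterior Gamma(9, 7)
obs 2: x=4 → posterior Gamma(13, 8)
obs 3: x=3 → posterior Gamma(16, 9)
obs 4: x=3 → posterior Gamma(19, 10)
obs 5: x=2 → posterior Gamma(21, 11)
obs 6: x=3 → posterior Gamma(24, 12)
obs 7: x=6 → posterior Gamma(30, 13)
obs 8: x=6 → posterior Gamma(36, 14)
obs 9: x=6 → posterior Gamma(42, 15)
obs 10: x=6 → posterior Gamma(48, 16)
obs 11: x=6 → posterior Gamma(54, 17)
obs 12: x=0 → posterior Gamma(54, 18)

k = 6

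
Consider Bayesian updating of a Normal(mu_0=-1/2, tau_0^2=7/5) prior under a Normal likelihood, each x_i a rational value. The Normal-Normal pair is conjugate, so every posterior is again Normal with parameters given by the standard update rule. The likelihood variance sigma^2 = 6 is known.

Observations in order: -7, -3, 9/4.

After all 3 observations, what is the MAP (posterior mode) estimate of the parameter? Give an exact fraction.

-277/204

obs 1: x=-7 → posterior Normal(-64/37, 42/37)
obs 2: x=-3 → posterior Normal(-85/44, 21/22)
obs 3: x=9/4 → posterior Normal(-277/204, 14/17)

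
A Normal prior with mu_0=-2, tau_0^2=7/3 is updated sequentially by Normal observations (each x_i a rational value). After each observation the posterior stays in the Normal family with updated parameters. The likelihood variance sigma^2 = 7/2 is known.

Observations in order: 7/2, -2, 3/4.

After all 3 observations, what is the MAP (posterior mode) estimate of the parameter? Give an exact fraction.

obs 1: x=7/2 → posterior Normal(1/5, 7/5)
obs 2: x=-2 → posterior Normal(-3/7, 1)
obs 3: x=3/4 → posterior Normal(-1/6, 7/9)

-1/6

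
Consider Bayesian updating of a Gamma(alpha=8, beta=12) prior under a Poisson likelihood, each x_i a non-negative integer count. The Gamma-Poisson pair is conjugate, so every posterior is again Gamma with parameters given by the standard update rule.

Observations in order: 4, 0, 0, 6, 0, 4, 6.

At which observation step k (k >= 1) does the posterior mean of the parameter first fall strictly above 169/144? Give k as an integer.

obs 1: x=4 → posterior Gamma(12, 13)
obs 2: x=0 → posterior Gamma(12, 14)
obs 3: x=0 → posterior Gamma(12, 15)
obs 4: x=6 → posterior Gamma(18, 16)
obs 5: x=0 → posterior Gamma(18, 17)
obs 6: x=4 → posterior Gamma(22, 18)
obs 7: x=6 → posterior Gamma(28, 19)

k = 6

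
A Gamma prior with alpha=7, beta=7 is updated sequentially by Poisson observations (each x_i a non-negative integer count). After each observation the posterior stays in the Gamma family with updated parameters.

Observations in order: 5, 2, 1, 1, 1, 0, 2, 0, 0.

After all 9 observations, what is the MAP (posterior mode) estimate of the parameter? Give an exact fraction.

obs 1: x=5 → posterior Gamma(12, 8)
obs 2: x=2 → posterior Gamma(14, 9)
obs 3: x=1 → posterior Gamma(15, 10)
obs 4: x=1 → posterior Gamma(16, 11)
obs 5: x=1 → posterior Gamma(17, 12)
obs 6: x=0 → posterior Gamma(17, 13)
obs 7: x=2 → posterior Gamma(19, 14)
obs 8: x=0 → posterior Gamma(19, 15)
obs 9: x=0 → posterior Gamma(19, 16)

9/8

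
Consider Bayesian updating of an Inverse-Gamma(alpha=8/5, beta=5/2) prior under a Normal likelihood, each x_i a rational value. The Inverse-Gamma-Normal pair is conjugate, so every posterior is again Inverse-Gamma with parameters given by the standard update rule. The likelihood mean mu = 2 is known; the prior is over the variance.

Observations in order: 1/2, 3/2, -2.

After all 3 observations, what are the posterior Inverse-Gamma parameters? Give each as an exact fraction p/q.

obs 1: x=1/2 → posterior Inverse-Gamma(21/10, 29/8)
obs 2: x=3/2 → posterior Inverse-Gamma(13/5, 15/4)
obs 3: x=-2 → posterior Inverse-Gamma(31/10, 47/4)

alpha=31/10, beta=47/4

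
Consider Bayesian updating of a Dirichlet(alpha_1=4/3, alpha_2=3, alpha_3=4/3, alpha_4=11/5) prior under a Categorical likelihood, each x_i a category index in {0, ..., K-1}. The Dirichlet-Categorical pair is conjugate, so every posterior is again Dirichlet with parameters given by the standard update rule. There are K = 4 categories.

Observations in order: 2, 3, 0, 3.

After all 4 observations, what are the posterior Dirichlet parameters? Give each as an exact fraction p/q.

obs 1: x=2 → posterior Dirichlet(4/3, 3, 7/3, 11/5)
obs 2: x=3 → posterior Dirichlet(4/3, 3, 7/3, 16/5)
obs 3: x=0 → posterior Dirichlet(7/3, 3, 7/3, 16/5)
obs 4: x=3 → posterior Dirichlet(7/3, 3, 7/3, 21/5)

alpha_1=7/3, alpha_2=3, alpha_3=7/3, alpha_4=21/5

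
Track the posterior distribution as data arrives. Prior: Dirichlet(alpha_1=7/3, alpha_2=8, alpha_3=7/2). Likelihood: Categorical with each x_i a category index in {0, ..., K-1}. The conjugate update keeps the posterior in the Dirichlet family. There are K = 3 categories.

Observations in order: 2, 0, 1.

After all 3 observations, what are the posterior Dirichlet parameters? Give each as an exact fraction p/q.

alpha_1=10/3, alpha_2=9, alpha_3=9/2

obs 1: x=2 → posterior Dirichlet(7/3, 8, 9/2)
obs 2: x=0 → posterior Dirichlet(10/3, 8, 9/2)
obs 3: x=1 → posterior Dirichlet(10/3, 9, 9/2)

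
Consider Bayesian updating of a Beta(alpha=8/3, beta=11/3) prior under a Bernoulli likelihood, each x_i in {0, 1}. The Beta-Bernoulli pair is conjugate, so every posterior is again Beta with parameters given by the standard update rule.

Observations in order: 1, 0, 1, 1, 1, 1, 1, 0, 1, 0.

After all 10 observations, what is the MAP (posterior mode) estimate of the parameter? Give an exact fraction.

obs 1: x=1 → posterior Beta(11/3, 11/3)
obs 2: x=0 → posterior Beta(11/3, 14/3)
obs 3: x=1 → posterior Beta(14/3, 14/3)
obs 4: x=1 → posterior Beta(17/3, 14/3)
obs 5: x=1 → posterior Beta(20/3, 14/3)
obs 6: x=1 → posterior Beta(23/3, 14/3)
obs 7: x=1 → posterior Beta(26/3, 14/3)
obs 8: x=0 → posterior Beta(26/3, 17/3)
obs 9: x=1 → posterior Beta(29/3, 17/3)
obs 10: x=0 → posterior Beta(29/3, 20/3)

26/43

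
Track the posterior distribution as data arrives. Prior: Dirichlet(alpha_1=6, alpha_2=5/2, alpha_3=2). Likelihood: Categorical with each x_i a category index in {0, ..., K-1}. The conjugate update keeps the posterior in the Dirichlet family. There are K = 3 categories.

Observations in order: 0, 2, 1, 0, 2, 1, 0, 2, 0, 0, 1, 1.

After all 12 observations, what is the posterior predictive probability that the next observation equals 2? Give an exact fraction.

2/9

obs 1: x=0 → posterior Dirichlet(7, 5/2, 2)
obs 2: x=2 → posterior Dirichlet(7, 5/2, 3)
obs 3: x=1 → posterior Dirichlet(7, 7/2, 3)
obs 4: x=0 → posterior Dirichlet(8, 7/2, 3)
obs 5: x=2 → posterior Dirichlet(8, 7/2, 4)
obs 6: x=1 → posterior Dirichlet(8, 9/2, 4)
obs 7: x=0 → posterior Dirichlet(9, 9/2, 4)
obs 8: x=2 → posterior Dirichlet(9, 9/2, 5)
obs 9: x=0 → posterior Dirichlet(10, 9/2, 5)
obs 10: x=0 → posterior Dirichlet(11, 9/2, 5)
obs 11: x=1 → posterior Dirichlet(11, 11/2, 5)
obs 12: x=1 → posterior Dirichlet(11, 13/2, 5)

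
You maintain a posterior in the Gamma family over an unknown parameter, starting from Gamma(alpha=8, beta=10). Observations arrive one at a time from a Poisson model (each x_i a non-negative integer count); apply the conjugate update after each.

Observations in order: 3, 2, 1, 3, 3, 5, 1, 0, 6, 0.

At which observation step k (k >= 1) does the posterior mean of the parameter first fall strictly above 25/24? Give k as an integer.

obs 1: x=3 → posterior Gamma(11, 11)
obs 2: x=2 → posterior Gamma(13, 12)
obs 3: x=1 → posterior Gamma(14, 13)
obs 4: x=3 → posterior Gamma(17, 14)
obs 5: x=3 → posterior Gamma(20, 15)
obs 6: x=5 → posterior Gamma(25, 16)
obs 7: x=1 → posterior Gamma(26, 17)
obs 8: x=0 → posterior Gamma(26, 18)
obs 9: x=6 → posterior Gamma(32, 19)
obs 10: x=0 → posterior Gamma(32, 20)

k = 2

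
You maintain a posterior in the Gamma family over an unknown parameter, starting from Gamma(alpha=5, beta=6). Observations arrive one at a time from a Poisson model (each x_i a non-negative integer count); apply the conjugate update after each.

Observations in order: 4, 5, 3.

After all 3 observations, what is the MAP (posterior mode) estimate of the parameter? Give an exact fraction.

16/9

obs 1: x=4 → posterior Gamma(9, 7)
obs 2: x=5 → posterior Gamma(14, 8)
obs 3: x=3 → posterior Gamma(17, 9)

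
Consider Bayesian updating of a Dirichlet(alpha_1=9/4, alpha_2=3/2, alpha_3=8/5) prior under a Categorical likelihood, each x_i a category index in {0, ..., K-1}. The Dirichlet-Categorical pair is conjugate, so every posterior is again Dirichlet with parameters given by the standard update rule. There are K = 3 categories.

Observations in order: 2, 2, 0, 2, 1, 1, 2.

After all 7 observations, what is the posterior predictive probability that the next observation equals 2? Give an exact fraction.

112/247

obs 1: x=2 → posterior Dirichlet(9/4, 3/2, 13/5)
obs 2: x=2 → posterior Dirichlet(9/4, 3/2, 18/5)
obs 3: x=0 → posterior Dirichlet(13/4, 3/2, 18/5)
obs 4: x=2 → posterior Dirichlet(13/4, 3/2, 23/5)
obs 5: x=1 → posterior Dirichlet(13/4, 5/2, 23/5)
obs 6: x=1 → posterior Dirichlet(13/4, 7/2, 23/5)
obs 7: x=2 → posterior Dirichlet(13/4, 7/2, 28/5)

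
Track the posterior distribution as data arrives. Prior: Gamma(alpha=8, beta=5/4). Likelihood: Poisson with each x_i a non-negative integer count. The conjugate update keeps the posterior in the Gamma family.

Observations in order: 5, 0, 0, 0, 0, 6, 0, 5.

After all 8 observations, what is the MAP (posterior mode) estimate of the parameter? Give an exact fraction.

obs 1: x=5 → posterior Gamma(13, 9/4)
obs 2: x=0 → posterior Gamma(13, 13/4)
obs 3: x=0 → posterior Gamma(13, 17/4)
obs 4: x=0 → posterior Gamma(13, 21/4)
obs 5: x=0 → posterior Gamma(13, 25/4)
obs 6: x=6 → posterior Gamma(19, 29/4)
obs 7: x=0 → posterior Gamma(19, 33/4)
obs 8: x=5 → posterior Gamma(24, 37/4)

92/37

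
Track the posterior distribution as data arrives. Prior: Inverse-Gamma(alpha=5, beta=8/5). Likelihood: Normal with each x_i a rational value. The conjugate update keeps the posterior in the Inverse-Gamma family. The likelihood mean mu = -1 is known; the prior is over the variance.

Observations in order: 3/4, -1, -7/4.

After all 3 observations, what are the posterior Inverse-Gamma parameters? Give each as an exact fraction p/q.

alpha=13/2, beta=273/80

obs 1: x=3/4 → posterior Inverse-Gamma(11/2, 501/160)
obs 2: x=-1 → posterior Inverse-Gamma(6, 501/160)
obs 3: x=-7/4 → posterior Inverse-Gamma(13/2, 273/80)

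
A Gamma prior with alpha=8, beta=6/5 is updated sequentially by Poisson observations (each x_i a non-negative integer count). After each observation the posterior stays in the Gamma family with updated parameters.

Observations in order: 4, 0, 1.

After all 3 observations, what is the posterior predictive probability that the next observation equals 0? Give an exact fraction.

154472377739119461/2481152873203736576

obs 1: x=4 → posterior Gamma(12, 11/5)
obs 2: x=0 → posterior Gamma(12, 16/5)
obs 3: x=1 → posterior Gamma(13, 21/5)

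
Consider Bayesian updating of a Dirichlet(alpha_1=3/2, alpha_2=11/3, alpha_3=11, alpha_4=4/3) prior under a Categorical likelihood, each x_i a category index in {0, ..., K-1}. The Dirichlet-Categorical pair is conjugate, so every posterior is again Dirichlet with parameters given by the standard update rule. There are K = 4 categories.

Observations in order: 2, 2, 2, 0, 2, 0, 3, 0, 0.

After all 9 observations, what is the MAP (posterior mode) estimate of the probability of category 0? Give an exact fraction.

obs 1: x=2 → posterior Dirichlet(3/2, 11/3, 12, 4/3)
obs 2: x=2 → posterior Dirichlet(3/2, 11/3, 13, 4/3)
obs 3: x=2 → posterior Dirichlet(3/2, 11/3, 14, 4/3)
obs 4: x=0 → posterior Dirichlet(5/2, 11/3, 14, 4/3)
obs 5: x=2 → posterior Dirichlet(5/2, 11/3, 15, 4/3)
obs 6: x=0 → posterior Dirichlet(7/2, 11/3, 15, 4/3)
obs 7: x=3 → posterior Dirichlet(7/2, 11/3, 15, 7/3)
obs 8: x=0 → posterior Dirichlet(9/2, 11/3, 15, 7/3)
obs 9: x=0 → posterior Dirichlet(11/2, 11/3, 15, 7/3)

1/5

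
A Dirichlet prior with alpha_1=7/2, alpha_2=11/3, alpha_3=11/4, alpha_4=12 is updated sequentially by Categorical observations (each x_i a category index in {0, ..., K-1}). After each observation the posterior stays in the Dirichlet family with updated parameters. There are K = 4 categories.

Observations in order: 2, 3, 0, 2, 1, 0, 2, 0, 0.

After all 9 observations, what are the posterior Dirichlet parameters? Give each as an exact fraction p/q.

alpha_1=15/2, alpha_2=14/3, alpha_3=23/4, alpha_4=13

obs 1: x=2 → posterior Dirichlet(7/2, 11/3, 15/4, 12)
obs 2: x=3 → posterior Dirichlet(7/2, 11/3, 15/4, 13)
obs 3: x=0 → posterior Dirichlet(9/2, 11/3, 15/4, 13)
obs 4: x=2 → posterior Dirichlet(9/2, 11/3, 19/4, 13)
obs 5: x=1 → posterior Dirichlet(9/2, 14/3, 19/4, 13)
obs 6: x=0 → posterior Dirichlet(11/2, 14/3, 19/4, 13)
obs 7: x=2 → posterior Dirichlet(11/2, 14/3, 23/4, 13)
obs 8: x=0 → posterior Dirichlet(13/2, 14/3, 23/4, 13)
obs 9: x=0 → posterior Dirichlet(15/2, 14/3, 23/4, 13)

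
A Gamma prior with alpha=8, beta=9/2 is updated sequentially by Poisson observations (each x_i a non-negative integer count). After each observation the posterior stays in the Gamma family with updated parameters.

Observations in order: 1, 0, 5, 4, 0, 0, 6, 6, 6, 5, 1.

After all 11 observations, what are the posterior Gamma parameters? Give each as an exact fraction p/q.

obs 1: x=1 → posterior Gamma(9, 11/2)
obs 2: x=0 → posterior Gamma(9, 13/2)
obs 3: x=5 → posterior Gamma(14, 15/2)
obs 4: x=4 → posterior Gamma(18, 17/2)
obs 5: x=0 → posterior Gamma(18, 19/2)
obs 6: x=0 → posterior Gamma(18, 21/2)
obs 7: x=6 → posterior Gamma(24, 23/2)
obs 8: x=6 → posterior Gamma(30, 25/2)
obs 9: x=6 → posterior Gamma(36, 27/2)
obs 10: x=5 → posterior Gamma(41, 29/2)
obs 11: x=1 → posterior Gamma(42, 31/2)

alpha=42, beta=31/2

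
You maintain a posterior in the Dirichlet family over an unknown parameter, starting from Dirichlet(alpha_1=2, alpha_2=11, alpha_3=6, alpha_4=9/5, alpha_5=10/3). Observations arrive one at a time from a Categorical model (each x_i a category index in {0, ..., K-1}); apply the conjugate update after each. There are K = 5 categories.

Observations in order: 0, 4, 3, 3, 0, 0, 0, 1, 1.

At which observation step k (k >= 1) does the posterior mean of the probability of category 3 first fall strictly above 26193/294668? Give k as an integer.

k = 3

obs 1: x=0 → posterior Dirichlet(3, 11, 6, 9/5, 10/3)
obs 2: x=4 → posterior Dirichlet(3, 11, 6, 9/5, 13/3)
obs 3: x=3 → posterior Dirichlet(3, 11, 6, 14/5, 13/3)
obs 4: x=3 → posterior Dirichlet(3, 11, 6, 19/5, 13/3)
obs 5: x=0 → posterior Dirichlet(4, 11, 6, 19/5, 13/3)
obs 6: x=0 → posterior Dirichlet(5, 11, 6, 19/5, 13/3)
obs 7: x=0 → posterior Dirichlet(6, 11, 6, 19/5, 13/3)
obs 8: x=1 → posterior Dirichlet(6, 12, 6, 19/5, 13/3)
obs 9: x=1 → posterior Dirichlet(6, 13, 6, 19/5, 13/3)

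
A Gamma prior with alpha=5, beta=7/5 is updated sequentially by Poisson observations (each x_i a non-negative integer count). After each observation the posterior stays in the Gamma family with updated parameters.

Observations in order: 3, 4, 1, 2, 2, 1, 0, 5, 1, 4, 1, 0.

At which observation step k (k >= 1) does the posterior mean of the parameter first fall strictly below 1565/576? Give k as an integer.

k = 5

obs 1: x=3 → posterior Gamma(8, 12/5)
obs 2: x=4 → posterior Gamma(12, 17/5)
obs 3: x=1 → posterior Gamma(13, 22/5)
obs 4: x=2 → posterior Gamma(15, 27/5)
obs 5: x=2 → posterior Gamma(17, 32/5)
obs 6: x=1 → posterior Gamma(18, 37/5)
obs 7: x=0 → posterior Gamma(18, 42/5)
obs 8: x=5 → posterior Gamma(23, 47/5)
obs 9: x=1 → posterior Gamma(24, 52/5)
obs 10: x=4 → posterior Gamma(28, 57/5)
obs 11: x=1 → posterior Gamma(29, 62/5)
obs 12: x=0 → posterior Gamma(29, 67/5)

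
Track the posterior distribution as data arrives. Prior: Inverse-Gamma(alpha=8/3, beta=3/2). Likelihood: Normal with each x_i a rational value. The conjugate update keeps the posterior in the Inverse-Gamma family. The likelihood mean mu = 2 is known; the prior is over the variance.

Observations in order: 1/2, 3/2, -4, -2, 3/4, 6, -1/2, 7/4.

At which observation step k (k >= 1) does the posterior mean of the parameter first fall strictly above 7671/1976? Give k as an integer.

obs 1: x=1/2 → posterior Inverse-Gamma(19/6, 21/8)
obs 2: x=3/2 → posterior Inverse-Gamma(11/3, 11/4)
obs 3: x=-4 → posterior Inverse-Gamma(25/6, 83/4)
obs 4: x=-2 → posterior Inverse-Gamma(14/3, 115/4)
obs 5: x=3/4 → posterior Inverse-Gamma(31/6, 945/32)
obs 6: x=6 → posterior Inverse-Gamma(17/3, 1201/32)
obs 7: x=-1/2 → posterior Inverse-Gamma(37/6, 1301/32)
obs 8: x=7/4 → posterior Inverse-Gamma(20/3, 651/16)

k = 3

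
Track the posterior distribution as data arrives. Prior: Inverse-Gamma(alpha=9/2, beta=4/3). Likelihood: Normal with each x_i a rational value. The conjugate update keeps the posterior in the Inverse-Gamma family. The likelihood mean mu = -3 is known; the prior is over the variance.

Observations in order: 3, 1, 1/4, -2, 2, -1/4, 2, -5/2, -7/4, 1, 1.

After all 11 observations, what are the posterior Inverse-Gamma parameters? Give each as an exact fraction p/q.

obs 1: x=3 → posterior Inverse-Gamma(5, 58/3)
obs 2: x=1 → posterior Inverse-Gamma(11/2, 82/3)
obs 3: x=1/4 → posterior Inverse-Gamma(6, 3131/96)
obs 4: x=-2 → posterior Inverse-Gamma(13/2, 3179/96)
obs 5: x=2 → posterior Inverse-Gamma(7, 4379/96)
obs 6: x=-1/4 → posterior Inverse-Gamma(15/2, 2371/48)
obs 7: x=2 → posterior Inverse-Gamma(8, 2971/48)
obs 8: x=-5/2 → posterior Inverse-Gamma(17/2, 2977/48)
obs 9: x=-7/4 → posterior Inverse-Gamma(9, 6029/96)
obs 10: x=1 → posterior Inverse-Gamma(19/2, 6797/96)
obs 11: x=1 → posterior Inverse-Gamma(10, 7565/96)

alpha=10, beta=7565/96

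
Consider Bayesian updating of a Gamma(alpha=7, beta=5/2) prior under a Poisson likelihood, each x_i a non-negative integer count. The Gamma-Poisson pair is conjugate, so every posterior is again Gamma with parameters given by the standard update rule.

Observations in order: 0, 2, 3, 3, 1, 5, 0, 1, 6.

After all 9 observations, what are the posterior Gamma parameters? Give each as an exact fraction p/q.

alpha=28, beta=23/2

obs 1: x=0 → posterior Gamma(7, 7/2)
obs 2: x=2 → posterior Gamma(9, 9/2)
obs 3: x=3 → posterior Gamma(12, 11/2)
obs 4: x=3 → posterior Gamma(15, 13/2)
obs 5: x=1 → posterior Gamma(16, 15/2)
obs 6: x=5 → posterior Gamma(21, 17/2)
obs 7: x=0 → posterior Gamma(21, 19/2)
obs 8: x=1 → posterior Gamma(22, 21/2)
obs 9: x=6 → posterior Gamma(28, 23/2)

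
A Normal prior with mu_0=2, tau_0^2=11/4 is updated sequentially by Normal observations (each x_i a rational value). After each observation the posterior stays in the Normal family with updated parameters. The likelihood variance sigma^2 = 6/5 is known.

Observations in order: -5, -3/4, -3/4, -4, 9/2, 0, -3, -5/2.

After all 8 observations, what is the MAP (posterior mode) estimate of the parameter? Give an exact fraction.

obs 1: x=-5 → posterior Normal(-227/79, 66/79)
obs 2: x=-3/4 → posterior Normal(-1073/536, 33/67)
obs 3: x=-3/4 → posterior Normal(-619/378, 22/63)
obs 4: x=-4 → posterior Normal(-1059/488, 33/122)
obs 5: x=9/2 → posterior Normal(-282/299, 66/299)
obs 6: x=0 → posterior Normal(-47/59, 11/59)
obs 7: x=-3 → posterior Normal(-447/409, 66/409)
obs 8: x=-5/2 → posterior Normal(-1169/928, 33/232)

-1169/928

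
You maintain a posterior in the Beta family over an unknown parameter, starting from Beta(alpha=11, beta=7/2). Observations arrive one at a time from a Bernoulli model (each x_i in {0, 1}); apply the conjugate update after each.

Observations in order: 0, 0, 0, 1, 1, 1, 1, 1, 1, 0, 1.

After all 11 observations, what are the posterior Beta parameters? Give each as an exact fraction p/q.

obs 1: x=0 → posterior Beta(11, 9/2)
obs 2: x=0 → posterior Beta(11, 11/2)
obs 3: x=0 → posterior Beta(11, 13/2)
obs 4: x=1 → posterior Beta(12, 13/2)
obs 5: x=1 → posterior Beta(13, 13/2)
obs 6: x=1 → posterior Beta(14, 13/2)
obs 7: x=1 → posterior Beta(15, 13/2)
obs 8: x=1 → posterior Beta(16, 13/2)
obs 9: x=1 → posterior Beta(17, 13/2)
obs 10: x=0 → posterior Beta(17, 15/2)
obs 11: x=1 → posterior Beta(18, 15/2)

alpha=18, beta=15/2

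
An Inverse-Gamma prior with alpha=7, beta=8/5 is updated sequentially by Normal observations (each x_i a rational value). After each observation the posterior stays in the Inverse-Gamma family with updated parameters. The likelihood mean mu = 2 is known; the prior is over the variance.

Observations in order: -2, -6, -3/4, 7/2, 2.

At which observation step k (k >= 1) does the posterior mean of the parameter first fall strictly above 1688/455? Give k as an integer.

k = 2

obs 1: x=-2 → posterior Inverse-Gamma(15/2, 48/5)
obs 2: x=-6 → posterior Inverse-Gamma(8, 208/5)
obs 3: x=-3/4 → posterior Inverse-Gamma(17/2, 7261/160)
obs 4: x=7/2 → posterior Inverse-Gamma(9, 7441/160)
obs 5: x=2 → posterior Inverse-Gamma(19/2, 7441/160)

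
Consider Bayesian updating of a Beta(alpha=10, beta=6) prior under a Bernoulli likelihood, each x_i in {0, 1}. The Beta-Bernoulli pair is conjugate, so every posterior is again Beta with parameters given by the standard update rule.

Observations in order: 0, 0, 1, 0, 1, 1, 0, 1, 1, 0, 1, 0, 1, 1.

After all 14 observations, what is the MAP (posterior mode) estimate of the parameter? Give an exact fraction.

obs 1: x=0 → posterior Beta(10, 7)
obs 2: x=0 → posterior Beta(10, 8)
obs 3: x=1 → posterior Beta(11, 8)
obs 4: x=0 → posterior Beta(11, 9)
obs 5: x=1 → posterior Beta(12, 9)
obs 6: x=1 → posterior Beta(13, 9)
obs 7: x=0 → posterior Beta(13, 10)
obs 8: x=1 → posterior Beta(14, 10)
obs 9: x=1 → posterior Beta(15, 10)
obs 10: x=0 → posterior Beta(15, 11)
obs 11: x=1 → posterior Beta(16, 11)
obs 12: x=0 → posterior Beta(16, 12)
obs 13: x=1 → posterior Beta(17, 12)
obs 14: x=1 → posterior Beta(18, 12)

17/28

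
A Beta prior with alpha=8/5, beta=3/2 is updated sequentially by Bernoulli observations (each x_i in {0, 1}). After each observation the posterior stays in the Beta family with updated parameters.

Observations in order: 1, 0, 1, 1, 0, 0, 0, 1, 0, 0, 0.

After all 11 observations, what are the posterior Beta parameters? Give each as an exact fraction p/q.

obs 1: x=1 → posterior Beta(13/5, 3/2)
obs 2: x=0 → posterior Beta(13/5, 5/2)
obs 3: x=1 → posterior Beta(18/5, 5/2)
obs 4: x=1 → posterior Beta(23/5, 5/2)
obs 5: x=0 → posterior Beta(23/5, 7/2)
obs 6: x=0 → posterior Beta(23/5, 9/2)
obs 7: x=0 → posterior Beta(23/5, 11/2)
obs 8: x=1 → posterior Beta(28/5, 11/2)
obs 9: x=0 → posterior Beta(28/5, 13/2)
obs 10: x=0 → posterior Beta(28/5, 15/2)
obs 11: x=0 → posterior Beta(28/5, 17/2)

alpha=28/5, beta=17/2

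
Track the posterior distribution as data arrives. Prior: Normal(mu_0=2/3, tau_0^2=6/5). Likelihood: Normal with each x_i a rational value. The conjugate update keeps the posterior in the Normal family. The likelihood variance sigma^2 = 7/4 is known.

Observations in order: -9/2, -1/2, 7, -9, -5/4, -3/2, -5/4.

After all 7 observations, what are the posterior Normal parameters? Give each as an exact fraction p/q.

obs 1: x=-9/2 → posterior Normal(-254/177, 42/59)
obs 2: x=-1/2 → posterior Normal(-290/249, 42/83)
obs 3: x=7 → posterior Normal(2/3, 42/107)
obs 4: x=-9 → posterior Normal(-434/393, 42/131)
obs 5: x=-5/4 → posterior Normal(-524/465, 42/155)
obs 6: x=-3/2 → posterior Normal(-632/537, 42/179)
obs 7: x=-5/4 → posterior Normal(-722/609, 6/29)

mu_0=-722/609, tau_0^2=6/29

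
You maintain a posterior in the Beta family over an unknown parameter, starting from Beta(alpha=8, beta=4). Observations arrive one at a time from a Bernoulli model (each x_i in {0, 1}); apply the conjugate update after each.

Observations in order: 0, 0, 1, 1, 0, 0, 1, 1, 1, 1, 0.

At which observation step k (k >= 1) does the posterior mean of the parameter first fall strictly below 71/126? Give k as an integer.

k = 6

obs 1: x=0 → posterior Beta(8, 5)
obs 2: x=0 → posterior Beta(8, 6)
obs 3: x=1 → posterior Beta(9, 6)
obs 4: x=1 → posterior Beta(10, 6)
obs 5: x=0 → posterior Beta(10, 7)
obs 6: x=0 → posterior Beta(10, 8)
obs 7: x=1 → posterior Beta(11, 8)
obs 8: x=1 → posterior Beta(12, 8)
obs 9: x=1 → posterior Beta(13, 8)
obs 10: x=1 → posterior Beta(14, 8)
obs 11: x=0 → posterior Beta(14, 9)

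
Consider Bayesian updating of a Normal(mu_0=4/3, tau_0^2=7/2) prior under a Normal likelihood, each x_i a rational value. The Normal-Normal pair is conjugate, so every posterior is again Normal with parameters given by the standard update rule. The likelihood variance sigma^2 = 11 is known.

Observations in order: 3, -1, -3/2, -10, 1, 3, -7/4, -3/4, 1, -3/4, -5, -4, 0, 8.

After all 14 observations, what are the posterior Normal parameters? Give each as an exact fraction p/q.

obs 1: x=3 → posterior Normal(151/87, 77/29)
obs 2: x=-1 → posterior Normal(65/54, 77/36)
obs 3: x=-3/2 → posterior Normal(197/258, 77/43)
obs 4: x=-10 → posterior Normal(-223/300, 77/50)
obs 5: x=1 → posterior Normal(-181/342, 77/57)
obs 6: x=3 → posterior Normal(-55/384, 77/64)
obs 7: x=-7/4 → posterior Normal(-257/852, 77/71)
obs 8: x=-3/4 → posterior Normal(-40/117, 77/78)
obs 9: x=1 → posterior Normal(-59/255, 77/85)
obs 10: x=-3/4 → posterior Normal(-13/48, 77/92)
obs 11: x=-5 → posterior Normal(-719/1188, 7/9)
obs 12: x=-4 → posterior Normal(-1055/1272, 77/106)
obs 13: x=0 → posterior Normal(-1055/1356, 77/113)
obs 14: x=8 → posterior Normal(-383/1440, 77/120)

mu_0=-383/1440, tau_0^2=77/120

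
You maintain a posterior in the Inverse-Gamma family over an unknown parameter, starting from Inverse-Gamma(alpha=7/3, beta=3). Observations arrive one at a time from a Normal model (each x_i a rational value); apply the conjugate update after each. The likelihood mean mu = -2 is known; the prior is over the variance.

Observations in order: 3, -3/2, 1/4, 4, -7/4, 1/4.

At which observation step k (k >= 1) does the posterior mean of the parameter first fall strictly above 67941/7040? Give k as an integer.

k = 4

obs 1: x=3 → posterior Inverse-Gamma(17/6, 31/2)
obs 2: x=-3/2 → posterior Inverse-Gamma(10/3, 125/8)
obs 3: x=1/4 → posterior Inverse-Gamma(23/6, 581/32)
obs 4: x=4 → posterior Inverse-Gamma(13/3, 1157/32)
obs 5: x=-7/4 → posterior Inverse-Gamma(29/6, 579/16)
obs 6: x=1/4 → posterior Inverse-Gamma(16/3, 1239/32)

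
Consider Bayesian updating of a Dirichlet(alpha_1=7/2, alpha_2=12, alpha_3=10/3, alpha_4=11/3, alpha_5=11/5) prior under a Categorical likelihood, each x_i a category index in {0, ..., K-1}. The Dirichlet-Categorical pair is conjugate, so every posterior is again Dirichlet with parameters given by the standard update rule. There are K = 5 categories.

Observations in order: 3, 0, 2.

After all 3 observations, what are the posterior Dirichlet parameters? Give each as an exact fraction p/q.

alpha_1=9/2, alpha_2=12, alpha_3=13/3, alpha_4=14/3, alpha_5=11/5

obs 1: x=3 → posterior Dirichlet(7/2, 12, 10/3, 14/3, 11/5)
obs 2: x=0 → posterior Dirichlet(9/2, 12, 10/3, 14/3, 11/5)
obs 3: x=2 → posterior Dirichlet(9/2, 12, 13/3, 14/3, 11/5)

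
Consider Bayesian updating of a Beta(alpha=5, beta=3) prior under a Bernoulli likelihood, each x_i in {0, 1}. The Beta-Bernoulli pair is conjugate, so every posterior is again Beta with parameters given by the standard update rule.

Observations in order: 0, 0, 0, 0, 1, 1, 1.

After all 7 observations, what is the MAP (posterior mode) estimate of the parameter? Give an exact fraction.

obs 1: x=0 → posterior Beta(5, 4)
obs 2: x=0 → posterior Beta(5, 5)
obs 3: x=0 → posterior Beta(5, 6)
obs 4: x=0 → posterior Beta(5, 7)
obs 5: x=1 → posterior Beta(6, 7)
obs 6: x=1 → posterior Beta(7, 7)
obs 7: x=1 → posterior Beta(8, 7)

7/13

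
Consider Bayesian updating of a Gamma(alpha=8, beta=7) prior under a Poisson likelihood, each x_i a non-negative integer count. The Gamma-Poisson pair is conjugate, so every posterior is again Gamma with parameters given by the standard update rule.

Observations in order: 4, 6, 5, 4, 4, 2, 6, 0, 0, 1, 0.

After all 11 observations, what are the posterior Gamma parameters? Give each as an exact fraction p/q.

alpha=40, beta=18

obs 1: x=4 → posterior Gamma(12, 8)
obs 2: x=6 → posterior Gamma(18, 9)
obs 3: x=5 → posterior Gamma(23, 10)
obs 4: x=4 → posterior Gamma(27, 11)
obs 5: x=4 → posterior Gamma(31, 12)
obs 6: x=2 → posterior Gamma(33, 13)
obs 7: x=6 → posterior Gamma(39, 14)
obs 8: x=0 → posterior Gamma(39, 15)
obs 9: x=0 → posterior Gamma(39, 16)
obs 10: x=1 → posterior Gamma(40, 17)
obs 11: x=0 → posterior Gamma(40, 18)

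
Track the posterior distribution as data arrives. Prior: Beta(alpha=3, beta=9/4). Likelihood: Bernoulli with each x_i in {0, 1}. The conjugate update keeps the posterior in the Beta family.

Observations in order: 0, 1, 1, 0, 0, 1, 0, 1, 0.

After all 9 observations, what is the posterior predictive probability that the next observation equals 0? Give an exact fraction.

obs 1: x=0 → posterior Beta(3, 13/4)
obs 2: x=1 → posterior Beta(4, 13/4)
obs 3: x=1 → posterior Beta(5, 13/4)
obs 4: x=0 → posterior Beta(5, 17/4)
obs 5: x=0 → posterior Beta(5, 21/4)
obs 6: x=1 → posterior Beta(6, 21/4)
obs 7: x=0 → posterior Beta(6, 25/4)
obs 8: x=1 → posterior Beta(7, 25/4)
obs 9: x=0 → posterior Beta(7, 29/4)

29/57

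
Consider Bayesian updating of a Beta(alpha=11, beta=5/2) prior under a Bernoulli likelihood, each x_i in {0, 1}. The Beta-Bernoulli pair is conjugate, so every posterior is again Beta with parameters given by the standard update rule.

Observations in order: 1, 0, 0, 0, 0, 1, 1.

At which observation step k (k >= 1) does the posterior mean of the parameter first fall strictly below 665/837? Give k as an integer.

k = 2

obs 1: x=1 → posterior Beta(12, 5/2)
obs 2: x=0 → posterior Beta(12, 7/2)
obs 3: x=0 → posterior Beta(12, 9/2)
obs 4: x=0 → posterior Beta(12, 11/2)
obs 5: x=0 → posterior Beta(12, 13/2)
obs 6: x=1 → posterior Beta(13, 13/2)
obs 7: x=1 → posterior Beta(14, 13/2)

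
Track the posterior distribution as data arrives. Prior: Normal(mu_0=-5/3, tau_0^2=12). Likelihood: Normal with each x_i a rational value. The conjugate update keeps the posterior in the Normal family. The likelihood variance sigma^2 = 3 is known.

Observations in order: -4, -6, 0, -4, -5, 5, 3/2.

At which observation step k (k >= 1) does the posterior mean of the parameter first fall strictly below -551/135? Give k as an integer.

obs 1: x=-4 → posterior Normal(-53/15, 12/5)
obs 2: x=-6 → posterior Normal(-125/27, 4/3)
obs 3: x=0 → posterior Normal(-125/39, 12/13)
obs 4: x=-4 → posterior Normal(-173/51, 12/17)
obs 5: x=-5 → posterior Normal(-233/63, 4/7)
obs 6: x=5 → posterior Normal(-173/75, 12/25)
obs 7: x=3/2 → posterior Normal(-155/87, 12/29)

k = 2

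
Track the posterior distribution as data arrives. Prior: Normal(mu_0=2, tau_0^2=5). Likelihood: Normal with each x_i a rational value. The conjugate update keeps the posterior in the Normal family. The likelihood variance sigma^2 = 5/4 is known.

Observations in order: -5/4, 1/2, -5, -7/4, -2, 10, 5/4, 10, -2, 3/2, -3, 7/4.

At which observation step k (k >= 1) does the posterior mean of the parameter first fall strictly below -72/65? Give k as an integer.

k = 3

obs 1: x=-5/4 → posterior Normal(-3/5, 1)
obs 2: x=1/2 → posterior Normal(-1/9, 5/9)
obs 3: x=-5 → posterior Normal(-21/13, 5/13)
obs 4: x=-7/4 → posterior Normal(-28/17, 5/17)
obs 5: x=-2 → posterior Normal(-12/7, 5/21)
obs 6: x=10 → posterior Normal(4/25, 1/5)
obs 7: x=5/4 → posterior Normal(9/29, 5/29)
obs 8: x=10 → posterior Normal(49/33, 5/33)
obs 9: x=-2 → posterior Normal(41/37, 5/37)
obs 10: x=3/2 → posterior Normal(47/41, 5/41)
obs 11: x=-3 → posterior Normal(7/9, 1/9)
obs 12: x=7/4 → posterior Normal(6/7, 5/49)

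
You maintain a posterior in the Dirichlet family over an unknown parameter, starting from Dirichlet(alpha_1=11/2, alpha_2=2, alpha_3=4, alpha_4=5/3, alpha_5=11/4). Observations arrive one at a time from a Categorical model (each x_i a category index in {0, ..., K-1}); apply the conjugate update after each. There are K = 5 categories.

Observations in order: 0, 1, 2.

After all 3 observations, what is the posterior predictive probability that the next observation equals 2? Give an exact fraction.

obs 1: x=0 → posterior Dirichlet(13/2, 2, 4, 5/3, 11/4)
obs 2: x=1 → posterior Dirichlet(13/2, 3, 4, 5/3, 11/4)
obs 3: x=2 → posterior Dirichlet(13/2, 3, 5, 5/3, 11/4)

60/227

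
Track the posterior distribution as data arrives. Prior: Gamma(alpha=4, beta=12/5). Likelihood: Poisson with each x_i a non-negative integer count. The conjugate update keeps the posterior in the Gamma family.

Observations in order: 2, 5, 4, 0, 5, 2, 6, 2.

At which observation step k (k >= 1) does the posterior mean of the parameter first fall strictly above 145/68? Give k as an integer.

obs 1: x=2 → posterior Gamma(6, 17/5)
obs 2: x=5 → posterior Gamma(11, 22/5)
obs 3: x=4 → posterior Gamma(15, 27/5)
obs 4: x=0 → posterior Gamma(15, 32/5)
obs 5: x=5 → posterior Gamma(20, 37/5)
obs 6: x=2 → posterior Gamma(22, 42/5)
obs 7: x=6 → posterior Gamma(28, 47/5)
obs 8: x=2 → posterior Gamma(30, 52/5)

k = 2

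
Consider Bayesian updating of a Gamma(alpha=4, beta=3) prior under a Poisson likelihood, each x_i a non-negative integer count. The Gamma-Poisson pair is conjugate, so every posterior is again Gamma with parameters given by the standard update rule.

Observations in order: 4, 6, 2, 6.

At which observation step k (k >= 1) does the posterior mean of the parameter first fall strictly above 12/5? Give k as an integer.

obs 1: x=4 → posterior Gamma(8, 4)
obs 2: x=6 → posterior Gamma(14, 5)
obs 3: x=2 → posterior Gamma(16, 6)
obs 4: x=6 → posterior Gamma(22, 7)

k = 2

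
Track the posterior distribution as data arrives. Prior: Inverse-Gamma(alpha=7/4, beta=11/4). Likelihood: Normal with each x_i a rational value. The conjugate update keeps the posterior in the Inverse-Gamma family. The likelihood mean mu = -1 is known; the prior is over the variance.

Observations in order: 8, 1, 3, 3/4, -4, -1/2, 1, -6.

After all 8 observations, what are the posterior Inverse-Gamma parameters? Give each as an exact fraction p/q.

alpha=23/4, beta=2365/32

obs 1: x=8 → posterior Inverse-Gamma(9/4, 173/4)
obs 2: x=1 → posterior Inverse-Gamma(11/4, 181/4)
obs 3: x=3 → posterior Inverse-Gamma(13/4, 213/4)
obs 4: x=3/4 → posterior Inverse-Gamma(15/4, 1753/32)
obs 5: x=-4 → posterior Inverse-Gamma(17/4, 1897/32)
obs 6: x=-1/2 → posterior Inverse-Gamma(19/4, 1901/32)
obs 7: x=1 → posterior Inverse-Gamma(21/4, 1965/32)
obs 8: x=-6 → posterior Inverse-Gamma(23/4, 2365/32)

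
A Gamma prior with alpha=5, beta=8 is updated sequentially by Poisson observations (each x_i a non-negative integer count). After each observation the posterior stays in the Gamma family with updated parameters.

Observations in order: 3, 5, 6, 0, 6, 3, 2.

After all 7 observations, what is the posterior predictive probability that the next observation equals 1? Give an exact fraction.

obs 1: x=3 → posterior Gamma(8, 9)
obs 2: x=5 → posterior Gamma(13, 10)
obs 3: x=6 → posterior Gamma(19, 11)
obs 4: x=0 → posterior Gamma(19, 12)
obs 5: x=6 → posterior Gamma(25, 13)
obs 6: x=3 → posterior Gamma(28, 14)
obs 7: x=2 → posterior Gamma(30, 15)

2876265888493261300027370452880859375/10633823966279326983230456482242756608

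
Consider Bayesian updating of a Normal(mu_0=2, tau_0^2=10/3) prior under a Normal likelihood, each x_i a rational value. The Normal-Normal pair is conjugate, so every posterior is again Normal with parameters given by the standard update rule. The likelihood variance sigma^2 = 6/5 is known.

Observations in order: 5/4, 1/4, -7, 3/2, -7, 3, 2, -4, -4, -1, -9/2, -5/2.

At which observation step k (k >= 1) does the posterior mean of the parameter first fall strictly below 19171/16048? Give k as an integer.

obs 1: x=5/4 → posterior Normal(197/136, 15/17)
obs 2: x=1/4 → posterior Normal(111/118, 30/59)
obs 3: x=-7 → posterior Normal(-239/168, 5/14)
obs 4: x=3/2 → posterior Normal(-82/109, 30/109)
obs 5: x=-7 → posterior Normal(-257/134, 15/67)
obs 6: x=3 → posterior Normal(-182/159, 10/53)
obs 7: x=2 → posterior Normal(-33/46, 15/92)
obs 8: x=-4 → posterior Normal(-232/209, 30/209)
obs 9: x=-4 → posterior Normal(-166/117, 5/39)
obs 10: x=-1 → posterior Normal(-51/37, 30/259)
obs 11: x=-9/2 → posterior Normal(-939/568, 15/142)
obs 12: x=-5/2 → posterior Normal(-532/309, 10/103)

k = 2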